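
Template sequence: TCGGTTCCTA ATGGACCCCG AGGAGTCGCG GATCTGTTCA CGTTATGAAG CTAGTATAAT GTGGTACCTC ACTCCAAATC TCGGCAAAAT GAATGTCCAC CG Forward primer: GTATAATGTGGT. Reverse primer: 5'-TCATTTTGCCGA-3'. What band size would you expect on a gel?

Forward primer GTATAATGTGGT is found on the top strand at positions 54–65.
Reverse complement of the reverse primer: TCGGCAAAATGA. This occurs on the top strand at positions 81–92.
Amplicon spans positions 54–92: 39 bp.

39 bp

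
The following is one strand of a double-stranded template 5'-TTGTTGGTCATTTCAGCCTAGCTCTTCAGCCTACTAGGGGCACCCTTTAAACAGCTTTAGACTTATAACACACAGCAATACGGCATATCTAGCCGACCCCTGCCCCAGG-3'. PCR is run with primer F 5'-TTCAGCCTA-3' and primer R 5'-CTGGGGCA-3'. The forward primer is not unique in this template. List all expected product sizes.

97 bp, 84 bp

The forward primer TTCAGCCTA matches the top strand at positions 12–20, 25–33.
The reverse primer's reverse complement is TGCCCCAG, matching at positions 101–108.
Each forward site pairs with the reverse site to give a product ending at position 108: sizes 97, 84 bp.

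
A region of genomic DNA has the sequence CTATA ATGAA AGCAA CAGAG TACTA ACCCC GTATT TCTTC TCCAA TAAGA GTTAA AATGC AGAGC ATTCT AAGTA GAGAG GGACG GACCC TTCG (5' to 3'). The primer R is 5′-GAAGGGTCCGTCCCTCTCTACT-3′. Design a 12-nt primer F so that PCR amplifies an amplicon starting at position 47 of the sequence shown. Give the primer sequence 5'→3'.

The reverse primer's reverse complement AGTAGAGAGGGACGGACCCTTC matches the template at positions 72–93; the product starts at position 47.
The forward primer is identical to the top strand over positions 47–58: AAGAGTTAAAAT.

5'-AAGAGTTAAAAT-3'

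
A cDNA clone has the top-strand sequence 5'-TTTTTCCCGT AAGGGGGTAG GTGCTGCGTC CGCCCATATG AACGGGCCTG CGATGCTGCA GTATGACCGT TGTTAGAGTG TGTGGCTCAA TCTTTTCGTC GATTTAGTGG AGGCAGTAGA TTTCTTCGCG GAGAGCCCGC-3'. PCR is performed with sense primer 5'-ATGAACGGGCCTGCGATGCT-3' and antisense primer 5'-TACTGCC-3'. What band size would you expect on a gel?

Scanning the template, ATGAACGGGCCTGCGATGCT occurs at positions 38–57; this primer anneals to the bottom strand there with its 3' end pointing downstream.
Taking the reverse complement of TACTGCC gives GGCAGTA, found at positions 112–118 on the template; the primer anneals here to the top strand with its 3' end pointing upstream.
Product length = (reverse-primer end) − (forward-primer start) + 1 = 118 − 38 + 1 = 81 bp.

81 bp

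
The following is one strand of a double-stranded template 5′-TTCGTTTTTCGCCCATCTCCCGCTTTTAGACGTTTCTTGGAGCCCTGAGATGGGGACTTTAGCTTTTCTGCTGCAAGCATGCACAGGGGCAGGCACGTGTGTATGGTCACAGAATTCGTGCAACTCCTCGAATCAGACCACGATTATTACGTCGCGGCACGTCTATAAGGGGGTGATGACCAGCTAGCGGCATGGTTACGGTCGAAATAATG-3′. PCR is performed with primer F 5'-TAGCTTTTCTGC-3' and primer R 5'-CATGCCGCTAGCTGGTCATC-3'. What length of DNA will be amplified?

135 bp

Forward primer TAGCTTTTCTGC is found on the top strand at positions 60–71.
The reverse primer's reverse complement is GATGACCAGCTAGCGGCATG, which matches the template at positions 175–194.
The product runs from position 60 to position 194, so its length is 194 − 60 + 1 = 135 bp.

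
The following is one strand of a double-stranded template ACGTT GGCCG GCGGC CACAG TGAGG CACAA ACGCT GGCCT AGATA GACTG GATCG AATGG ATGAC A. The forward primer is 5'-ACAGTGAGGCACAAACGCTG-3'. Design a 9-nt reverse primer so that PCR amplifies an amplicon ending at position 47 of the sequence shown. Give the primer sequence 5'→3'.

5'-TCTATCTAG-3'

The forward primer binds at positions 17–36; the product's 3' end on the top strand is position 47.
The reverse primer anneals to the top strand over positions 39–47, i.e. to CTAGATAGA.
Its sequence written 5'→3' is the reverse complement: TCTATCTAG.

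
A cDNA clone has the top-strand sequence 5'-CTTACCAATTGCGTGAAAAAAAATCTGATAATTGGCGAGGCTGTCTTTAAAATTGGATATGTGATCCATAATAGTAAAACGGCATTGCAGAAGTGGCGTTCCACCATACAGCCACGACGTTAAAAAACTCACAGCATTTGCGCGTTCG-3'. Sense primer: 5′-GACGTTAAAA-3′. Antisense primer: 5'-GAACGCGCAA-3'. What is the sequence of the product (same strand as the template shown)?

5'-GACGTTAAAAAACTCACAGCATTTGCGCGTTC-3'

Forward primer GACGTTAAAA is found on the top strand at positions 116–125.
Reverse complement of the reverse primer: TTGCGCGTTC. This occurs on the top strand at positions 138–147.
The product is the template from position 116 through 147 (32 bp).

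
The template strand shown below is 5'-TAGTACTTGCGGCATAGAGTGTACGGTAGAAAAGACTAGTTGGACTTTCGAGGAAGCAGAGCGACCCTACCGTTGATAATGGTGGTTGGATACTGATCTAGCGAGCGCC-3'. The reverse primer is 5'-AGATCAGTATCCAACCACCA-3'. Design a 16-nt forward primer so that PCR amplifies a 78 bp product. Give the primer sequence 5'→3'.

5'-TACGGTAGAAAAGACT-3'

The reverse primer's reverse complement TGGTGGTTGGATACTGATCT matches the template at positions 80–99, so the product ends at position 99.
A 78 bp product then starts at position 99 − 78 + 1 = 22.
The forward primer is identical to the top strand there: TACGGTAGAAAAGACT.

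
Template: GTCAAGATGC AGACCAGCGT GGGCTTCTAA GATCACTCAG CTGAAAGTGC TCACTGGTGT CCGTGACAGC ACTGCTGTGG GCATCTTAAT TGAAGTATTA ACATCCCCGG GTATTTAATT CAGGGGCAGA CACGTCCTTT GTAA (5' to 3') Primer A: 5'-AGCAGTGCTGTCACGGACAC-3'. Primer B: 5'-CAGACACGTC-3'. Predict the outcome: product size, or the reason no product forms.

No product — the primers' 3' ends point away from each other.

Primer A (AGCAGTGCTGTCACGGACAC) has reverse complement GTGTCCGTGACAGCACTGCT, which matches the top strand at positions 57–76; primer A anneals to the top strand there with its 3' end pointing upstream toward position 57.
Primer B (CAGACACGTC) matches the top strand directly at positions 127–136; it anneals to the bottom strand with its 3' end pointing downstream toward position 136.
The 3' ends diverge (primer A extends toward position 1, primer B toward position 144), so the primers never converge on a shared product.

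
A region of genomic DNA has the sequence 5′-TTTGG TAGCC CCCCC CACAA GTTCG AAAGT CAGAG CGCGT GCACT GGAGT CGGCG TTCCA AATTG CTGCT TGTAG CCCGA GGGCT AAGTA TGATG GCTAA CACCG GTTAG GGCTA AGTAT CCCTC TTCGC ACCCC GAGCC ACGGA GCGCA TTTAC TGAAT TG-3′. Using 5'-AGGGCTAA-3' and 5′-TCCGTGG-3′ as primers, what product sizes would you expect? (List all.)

66 bp, 37 bp

The forward primer AGGGCTAA matches the top strand at positions 80–87, 109–116.
The reverse primer's reverse complement is CCACGGA, matching at positions 139–145.
Each forward site pairs with the reverse site to give a product ending at position 145: sizes 66, 37 bp.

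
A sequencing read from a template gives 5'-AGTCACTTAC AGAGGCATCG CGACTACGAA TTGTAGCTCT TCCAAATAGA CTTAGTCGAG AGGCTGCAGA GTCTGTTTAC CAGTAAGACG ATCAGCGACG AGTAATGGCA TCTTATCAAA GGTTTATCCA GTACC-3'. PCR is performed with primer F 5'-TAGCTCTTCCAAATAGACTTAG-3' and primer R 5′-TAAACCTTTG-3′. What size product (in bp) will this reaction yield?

Scanning the template, TAGCTCTTCCAAATAGACTTAG occurs at positions 34–55; this primer anneals to the bottom strand there with its 3' end pointing downstream.
Reverse complement of the reverse primer: CAAAGGTTTA. This occurs on the top strand at positions 117–126.
The product runs from position 34 to position 126, so its length is 126 − 34 + 1 = 93 bp.

93 bp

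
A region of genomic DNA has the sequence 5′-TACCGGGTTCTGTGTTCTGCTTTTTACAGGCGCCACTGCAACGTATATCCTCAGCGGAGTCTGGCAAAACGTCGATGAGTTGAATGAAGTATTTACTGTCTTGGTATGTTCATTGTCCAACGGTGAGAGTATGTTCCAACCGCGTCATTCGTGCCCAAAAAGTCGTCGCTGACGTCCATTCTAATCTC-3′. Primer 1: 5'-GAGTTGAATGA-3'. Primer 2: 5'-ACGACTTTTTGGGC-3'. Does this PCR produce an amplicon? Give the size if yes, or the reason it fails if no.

Yes — a 90 bp product.

Primer 1 (GAGTTGAATGA) matches the top strand at positions 77–87; it acts as a forward primer.
Primer 2's reverse complement is GCCCAAAAAGTCGT, matching the top strand at positions 153–166; it acts as a reverse primer.
The 3' ends face each other across positions 77–166, giving a 90 bp product.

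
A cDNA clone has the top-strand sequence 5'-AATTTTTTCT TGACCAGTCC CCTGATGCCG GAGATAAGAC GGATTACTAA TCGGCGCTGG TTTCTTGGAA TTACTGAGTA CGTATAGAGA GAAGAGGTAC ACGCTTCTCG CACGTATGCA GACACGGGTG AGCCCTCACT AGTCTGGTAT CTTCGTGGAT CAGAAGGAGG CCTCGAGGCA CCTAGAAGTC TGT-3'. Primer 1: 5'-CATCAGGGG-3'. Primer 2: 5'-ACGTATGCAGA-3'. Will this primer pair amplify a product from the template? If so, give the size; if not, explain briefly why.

No product — the primers' 3' ends point away from each other.

Primer 1 (CATCAGGGG) has reverse complement CCCCTGATG, which matches the top strand at positions 19–27; primer 1 anneals to the top strand there with its 3' end pointing upstream toward position 19.
Primer 2 (ACGTATGCAGA) matches the top strand directly at positions 112–122; it anneals to the bottom strand with its 3' end pointing downstream toward position 122.
The 3' ends diverge (primer 1 extends toward position 1, primer 2 toward position 193), so the primers never converge on a shared product.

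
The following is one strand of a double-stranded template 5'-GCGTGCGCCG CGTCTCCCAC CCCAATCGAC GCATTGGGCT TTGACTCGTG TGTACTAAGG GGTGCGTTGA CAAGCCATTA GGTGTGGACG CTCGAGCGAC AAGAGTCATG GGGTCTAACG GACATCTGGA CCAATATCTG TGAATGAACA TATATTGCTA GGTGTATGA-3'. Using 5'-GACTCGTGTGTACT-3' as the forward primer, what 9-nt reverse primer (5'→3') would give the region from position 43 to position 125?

The product's 3' end on the top strand is position 125.
The reverse primer anneals to the top strand over positions 117–125, i.e. to AACGGACAT.
Its sequence written 5'→3' is the reverse complement: ATGTCCGTT.

5'-ATGTCCGTT-3'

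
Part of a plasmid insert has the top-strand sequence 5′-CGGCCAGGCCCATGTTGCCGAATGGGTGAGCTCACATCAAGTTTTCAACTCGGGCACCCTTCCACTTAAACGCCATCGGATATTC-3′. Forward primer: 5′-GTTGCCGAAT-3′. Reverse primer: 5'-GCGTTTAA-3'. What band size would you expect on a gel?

Scanning the template, GTTGCCGAAT occurs at positions 14–23; this primer anneals to the bottom strand there with its 3' end pointing downstream.
Reverse complement of the reverse primer: TTAAACGC. This occurs on the top strand at positions 66–73.
Product length = (reverse-primer end) − (forward-primer start) + 1 = 73 − 14 + 1 = 60 bp.

60 bp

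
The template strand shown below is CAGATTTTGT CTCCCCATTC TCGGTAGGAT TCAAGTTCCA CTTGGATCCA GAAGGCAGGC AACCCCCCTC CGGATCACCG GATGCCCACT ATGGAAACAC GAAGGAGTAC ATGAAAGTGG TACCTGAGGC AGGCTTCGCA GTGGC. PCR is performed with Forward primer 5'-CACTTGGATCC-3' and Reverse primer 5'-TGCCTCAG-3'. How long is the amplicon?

93 bp

Forward primer CACTTGGATCC is found on the top strand at positions 39–49.
Reverse complement of the reverse primer: CTGAGGCA. This occurs on the top strand at positions 124–131.
Amplicon spans positions 39–131: 93 bp.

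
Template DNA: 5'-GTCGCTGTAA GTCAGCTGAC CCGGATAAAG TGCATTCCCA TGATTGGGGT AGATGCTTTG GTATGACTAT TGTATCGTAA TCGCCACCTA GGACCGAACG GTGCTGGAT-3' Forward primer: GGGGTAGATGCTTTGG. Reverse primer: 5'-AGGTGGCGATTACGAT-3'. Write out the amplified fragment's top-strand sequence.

Scanning the template, GGGGTAGATGCTTTGG occurs at positions 46–61; this primer anneals to the bottom strand there with its 3' end pointing downstream.
The reverse primer's reverse complement is ATCGTAATCGCCACCT, which matches the template at positions 74–89.
The product is the template from position 46 through 89 (44 bp).

5'-GGGGTAGATGCTTTGGTATGACTATTGTATCGTAATCGCCACCT-3'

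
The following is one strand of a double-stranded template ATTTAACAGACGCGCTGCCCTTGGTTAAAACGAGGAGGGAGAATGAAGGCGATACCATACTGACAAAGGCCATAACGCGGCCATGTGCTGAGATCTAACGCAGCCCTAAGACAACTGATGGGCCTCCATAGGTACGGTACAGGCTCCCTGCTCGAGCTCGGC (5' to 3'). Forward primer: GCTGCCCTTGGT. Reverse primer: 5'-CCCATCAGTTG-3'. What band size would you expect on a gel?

Scanning the template, GCTGCCCTTGGT occurs at positions 14–25; this primer anneals to the bottom strand there with its 3' end pointing downstream.
The reverse primer's reverse complement is CAACTGATGGG, which matches the template at positions 112–122.
Amplicon spans positions 14–122: 109 bp.

109 bp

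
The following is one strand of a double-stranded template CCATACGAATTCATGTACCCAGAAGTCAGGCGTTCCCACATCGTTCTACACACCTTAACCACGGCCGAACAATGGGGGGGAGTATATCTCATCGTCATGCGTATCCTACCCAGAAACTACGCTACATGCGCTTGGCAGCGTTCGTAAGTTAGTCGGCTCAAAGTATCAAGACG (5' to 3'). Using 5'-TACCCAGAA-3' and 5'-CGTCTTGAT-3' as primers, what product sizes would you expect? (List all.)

158 bp, 67 bp

The forward primer TACCCAGAA matches the top strand at positions 16–24, 107–115.
The reverse primer's reverse complement is ATCAAGACG, matching at positions 165–173.
Each forward site pairs with the reverse site to give a product ending at position 173: sizes 158, 67 bp.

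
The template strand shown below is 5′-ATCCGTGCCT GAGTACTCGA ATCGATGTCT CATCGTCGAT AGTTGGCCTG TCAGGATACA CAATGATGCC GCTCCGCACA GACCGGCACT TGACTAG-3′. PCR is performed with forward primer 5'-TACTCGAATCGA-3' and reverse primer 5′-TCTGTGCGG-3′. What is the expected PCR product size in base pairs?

Scanning the template, TACTCGAATCGA occurs at positions 14–25; this primer anneals to the bottom strand there with its 3' end pointing downstream.
The reverse primer's reverse complement is CCGCACAGA, which matches the template at positions 74–82.
Amplicon spans positions 14–82: 69 bp.

69 bp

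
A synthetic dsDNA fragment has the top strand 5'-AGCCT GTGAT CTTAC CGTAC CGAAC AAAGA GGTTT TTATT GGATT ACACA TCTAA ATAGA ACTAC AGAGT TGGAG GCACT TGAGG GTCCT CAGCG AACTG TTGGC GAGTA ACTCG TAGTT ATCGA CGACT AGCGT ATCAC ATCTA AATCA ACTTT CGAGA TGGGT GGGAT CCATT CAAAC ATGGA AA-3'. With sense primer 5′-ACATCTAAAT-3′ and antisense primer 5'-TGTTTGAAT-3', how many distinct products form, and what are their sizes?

Two products: 134 bp, 43 bp

The forward primer ACATCTAAAT matches the top strand at positions 48–57, 139–148.
The reverse primer's reverse complement is ATTCAAACA, matching at positions 173–181.
Each forward site pairs with the reverse site to give a product ending at position 181: sizes 134, 43 bp.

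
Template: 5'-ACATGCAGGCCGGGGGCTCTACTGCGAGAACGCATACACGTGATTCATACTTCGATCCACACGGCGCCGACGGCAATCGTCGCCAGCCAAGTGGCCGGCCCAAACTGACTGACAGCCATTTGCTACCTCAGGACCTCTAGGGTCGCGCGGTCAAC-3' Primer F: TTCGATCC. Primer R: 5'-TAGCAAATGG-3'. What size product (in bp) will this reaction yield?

The forward primer matches the template at positions 51–58.
Reverse complement of the reverse primer: CCATTTGCTA. This occurs on the top strand at positions 116–125.
Amplicon spans positions 51–125: 75 bp.

75 bp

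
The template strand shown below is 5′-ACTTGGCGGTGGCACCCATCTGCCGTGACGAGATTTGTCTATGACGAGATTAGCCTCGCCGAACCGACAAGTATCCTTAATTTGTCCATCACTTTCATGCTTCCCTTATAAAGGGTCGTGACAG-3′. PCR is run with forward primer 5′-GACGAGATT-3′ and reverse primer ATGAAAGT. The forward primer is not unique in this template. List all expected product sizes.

The forward primer GACGAGATT matches the top strand at positions 27–35, 43–51.
The reverse primer's reverse complement is ACTTTCAT, matching at positions 91–98.
Each forward site pairs with the reverse site to give a product ending at position 98: sizes 72, 56 bp.

72 bp, 56 bp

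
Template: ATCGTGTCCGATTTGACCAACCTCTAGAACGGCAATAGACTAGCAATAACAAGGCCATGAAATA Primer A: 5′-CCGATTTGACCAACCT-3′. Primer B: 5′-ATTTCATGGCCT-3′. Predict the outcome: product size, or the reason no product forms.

Primer A (CCGATTTGACCAACCT) matches the top strand at positions 8–23; it acts as a forward primer.
Primer B's reverse complement is AGGCCATGAAAT, matching the top strand at positions 52–63; it acts as a reverse primer.
The 3' ends face each other across positions 8–63, giving a 56 bp product.

Yes — a 56 bp product.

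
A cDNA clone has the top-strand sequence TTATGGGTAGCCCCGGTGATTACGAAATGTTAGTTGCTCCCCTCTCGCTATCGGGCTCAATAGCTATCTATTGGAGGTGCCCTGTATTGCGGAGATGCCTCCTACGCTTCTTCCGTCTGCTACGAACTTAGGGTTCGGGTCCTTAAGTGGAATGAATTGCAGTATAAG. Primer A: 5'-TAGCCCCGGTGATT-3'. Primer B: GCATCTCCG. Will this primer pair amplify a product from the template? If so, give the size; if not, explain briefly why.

Primer A (TAGCCCCGGTGATT) matches the top strand at positions 8–21; it acts as a forward primer.
Primer B's reverse complement is CGGAGATGC, matching the top strand at positions 90–98; it acts as a reverse primer.
The 3' ends face each other across positions 8–98, giving a 91 bp product.

Yes — a 91 bp product.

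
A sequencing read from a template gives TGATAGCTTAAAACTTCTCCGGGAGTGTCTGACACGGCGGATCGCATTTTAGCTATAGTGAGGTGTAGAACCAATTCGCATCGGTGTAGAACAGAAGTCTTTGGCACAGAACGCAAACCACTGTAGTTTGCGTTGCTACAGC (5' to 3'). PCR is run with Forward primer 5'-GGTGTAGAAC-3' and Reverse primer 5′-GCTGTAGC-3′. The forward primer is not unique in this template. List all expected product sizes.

The forward primer GGTGTAGAAC matches the top strand at positions 62–71, 83–92.
The reverse primer's reverse complement is GCTACAGC, matching at positions 135–142.
Each forward site pairs with the reverse site to give a product ending at position 142: sizes 81, 60 bp.

81 bp, 60 bp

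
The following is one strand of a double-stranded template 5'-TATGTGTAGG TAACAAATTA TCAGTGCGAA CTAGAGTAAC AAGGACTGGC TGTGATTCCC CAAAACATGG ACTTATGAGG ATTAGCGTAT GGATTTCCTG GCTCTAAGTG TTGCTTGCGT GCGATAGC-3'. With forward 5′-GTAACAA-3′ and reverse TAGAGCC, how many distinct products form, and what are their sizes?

Two products: 97 bp, 71 bp

The forward primer GTAACAA matches the top strand at positions 10–16, 36–42.
The reverse primer's reverse complement is GGCTCTA, matching at positions 100–106.
Each forward site pairs with the reverse site to give a product ending at position 106: sizes 97, 71 bp.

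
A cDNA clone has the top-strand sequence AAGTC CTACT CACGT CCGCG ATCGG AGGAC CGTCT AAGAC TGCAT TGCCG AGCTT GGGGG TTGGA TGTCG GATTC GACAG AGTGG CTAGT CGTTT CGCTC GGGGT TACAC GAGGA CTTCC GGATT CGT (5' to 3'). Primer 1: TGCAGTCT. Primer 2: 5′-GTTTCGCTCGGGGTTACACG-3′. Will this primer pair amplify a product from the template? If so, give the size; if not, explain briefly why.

Primer 1 (TGCAGTCT) has reverse complement AGACTGCA, which matches the top strand at positions 37–44; primer 1 anneals to the top strand there with its 3' end pointing upstream toward position 37.
Primer 2 (GTTTCGCTCGGGGTTACACG) matches the top strand directly at positions 92–111; it anneals to the bottom strand with its 3' end pointing downstream toward position 111.
The 3' ends diverge (primer 1 extends toward position 1, primer 2 toward position 128), so the primers never converge on a shared product.

No product — the primers' 3' ends point away from each other.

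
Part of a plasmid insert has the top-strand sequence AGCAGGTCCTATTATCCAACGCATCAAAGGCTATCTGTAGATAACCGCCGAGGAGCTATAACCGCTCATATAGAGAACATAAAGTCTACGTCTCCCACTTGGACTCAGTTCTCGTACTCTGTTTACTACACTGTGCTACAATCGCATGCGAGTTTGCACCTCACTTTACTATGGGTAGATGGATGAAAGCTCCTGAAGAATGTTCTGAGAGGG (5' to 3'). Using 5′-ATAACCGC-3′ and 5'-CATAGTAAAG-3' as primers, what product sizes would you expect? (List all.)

The forward primer ATAACCGC matches the top strand at positions 41–48, 58–65.
The reverse primer's reverse complement is CTTTACTATG, matching at positions 164–173.
Each forward site pairs with the reverse site to give a product ending at position 173: sizes 133, 116 bp.

133 bp, 116 bp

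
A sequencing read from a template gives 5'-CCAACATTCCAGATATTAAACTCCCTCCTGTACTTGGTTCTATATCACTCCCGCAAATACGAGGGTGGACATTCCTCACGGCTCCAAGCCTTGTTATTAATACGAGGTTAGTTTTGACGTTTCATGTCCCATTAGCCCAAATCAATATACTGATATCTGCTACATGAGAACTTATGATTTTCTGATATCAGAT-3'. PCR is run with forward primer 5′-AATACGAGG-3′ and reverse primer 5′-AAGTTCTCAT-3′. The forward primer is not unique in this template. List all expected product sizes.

118 bp, 75 bp

The forward primer AATACGAGG matches the top strand at positions 56–64, 99–107.
The reverse primer's reverse complement is ATGAGAACTT, matching at positions 164–173.
Each forward site pairs with the reverse site to give a product ending at position 173: sizes 118, 75 bp.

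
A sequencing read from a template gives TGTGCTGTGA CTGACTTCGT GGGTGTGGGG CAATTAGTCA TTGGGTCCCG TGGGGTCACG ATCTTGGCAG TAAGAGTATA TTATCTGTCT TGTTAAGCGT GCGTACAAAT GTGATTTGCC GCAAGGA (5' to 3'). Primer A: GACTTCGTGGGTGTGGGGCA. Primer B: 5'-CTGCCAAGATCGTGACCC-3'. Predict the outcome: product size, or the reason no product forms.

Yes — a 58 bp product.

Primer A (GACTTCGTGGGTGTGGGGCA) matches the top strand at positions 13–32; it acts as a forward primer.
Primer B's reverse complement is GGGTCACGATCTTGGCAG, matching the top strand at positions 53–70; it acts as a reverse primer.
The 3' ends face each other across positions 13–70, giving a 58 bp product.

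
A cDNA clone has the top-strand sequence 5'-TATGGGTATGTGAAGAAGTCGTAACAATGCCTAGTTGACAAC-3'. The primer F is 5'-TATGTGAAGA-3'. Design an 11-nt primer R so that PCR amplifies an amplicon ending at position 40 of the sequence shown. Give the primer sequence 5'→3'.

The forward primer binds at positions 7–16; the product's 3' end on the top strand is position 40.
The reverse primer anneals to the top strand over positions 30–40, i.e. to CCTAGTTGACA.
Its sequence written 5'→3' is the reverse complement: TGTCAACTAGG.

5'-TGTCAACTAGG-3'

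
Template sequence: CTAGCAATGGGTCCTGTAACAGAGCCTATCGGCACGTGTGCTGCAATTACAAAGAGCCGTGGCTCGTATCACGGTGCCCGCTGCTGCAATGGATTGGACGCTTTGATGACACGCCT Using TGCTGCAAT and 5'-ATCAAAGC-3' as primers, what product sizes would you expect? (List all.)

The forward primer TGCTGCAAT matches the top strand at positions 39–47, 82–90.
The reverse primer's reverse complement is GCTTTGAT, matching at positions 100–107.
Each forward site pairs with the reverse site to give a product ending at position 107: sizes 69, 26 bp.

69 bp, 26 bp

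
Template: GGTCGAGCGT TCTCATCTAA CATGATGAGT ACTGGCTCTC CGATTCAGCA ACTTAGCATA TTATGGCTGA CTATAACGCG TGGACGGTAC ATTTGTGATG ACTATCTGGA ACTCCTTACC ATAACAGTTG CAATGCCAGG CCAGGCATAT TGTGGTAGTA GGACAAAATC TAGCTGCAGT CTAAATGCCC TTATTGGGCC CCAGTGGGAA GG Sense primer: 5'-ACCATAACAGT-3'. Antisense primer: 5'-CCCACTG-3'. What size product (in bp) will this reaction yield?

91 bp

Scanning the template, ACCATAACAGT occurs at positions 118–128; this primer anneals to the bottom strand there with its 3' end pointing downstream.
Reverse complement of the reverse primer: CAGTGGG. This occurs on the top strand at positions 202–208.
The product runs from position 118 to position 208, so its length is 208 − 118 + 1 = 91 bp.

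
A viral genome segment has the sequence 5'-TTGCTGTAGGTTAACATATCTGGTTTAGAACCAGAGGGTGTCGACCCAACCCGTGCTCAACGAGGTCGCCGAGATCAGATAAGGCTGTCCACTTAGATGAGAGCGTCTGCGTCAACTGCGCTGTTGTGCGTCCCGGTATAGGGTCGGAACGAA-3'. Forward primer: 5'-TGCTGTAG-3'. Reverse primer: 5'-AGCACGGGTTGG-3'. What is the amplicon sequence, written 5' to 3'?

The forward primer matches the template at positions 2–9.
Reverse complement of the reverse primer: CCAACCCGTGCT. This occurs on the top strand at positions 46–57.
The product is the template from position 2 through 57 (56 bp).

5'-TGCTGTAGGTTAACATATCTGGTTTAGAACCAGAGGGTGTCGACCCAACCCGTGCT-3'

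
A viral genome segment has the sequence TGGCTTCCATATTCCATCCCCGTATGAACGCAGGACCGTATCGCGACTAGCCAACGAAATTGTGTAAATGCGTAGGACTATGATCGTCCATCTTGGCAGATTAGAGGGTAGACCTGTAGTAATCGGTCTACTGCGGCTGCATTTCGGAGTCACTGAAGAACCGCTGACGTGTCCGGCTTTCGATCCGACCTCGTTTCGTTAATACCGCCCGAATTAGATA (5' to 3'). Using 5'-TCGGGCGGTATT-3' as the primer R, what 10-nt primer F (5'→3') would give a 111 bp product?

5'-TAGAGGGTAG-3'

The reverse primer's reverse complement AATACCGCCCGA matches the template at positions 201–212, so the product ends at position 212.
A 111 bp product then starts at position 212 − 111 + 1 = 102.
The forward primer is identical to the top strand there: TAGAGGGTAG.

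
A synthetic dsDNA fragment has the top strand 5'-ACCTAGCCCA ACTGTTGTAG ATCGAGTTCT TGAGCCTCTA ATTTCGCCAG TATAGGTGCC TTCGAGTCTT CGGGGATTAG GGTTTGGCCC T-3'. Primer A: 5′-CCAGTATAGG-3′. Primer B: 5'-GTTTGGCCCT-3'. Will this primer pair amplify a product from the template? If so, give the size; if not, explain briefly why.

Primer A (CCAGTATAGG) matches the top strand at positions 47–56 (3' end points downstream).
Primer B (GTTTGGCCCT) also matches the top strand directly, at positions 82–91 — its reverse complement AGGGCCAAAC is not present.
Both primers anneal to the bottom strand with 3' ends pointing the same way, so neither can prime synthesis back toward the other.

No product — both primers anneal to the same strand and extend in the same direction.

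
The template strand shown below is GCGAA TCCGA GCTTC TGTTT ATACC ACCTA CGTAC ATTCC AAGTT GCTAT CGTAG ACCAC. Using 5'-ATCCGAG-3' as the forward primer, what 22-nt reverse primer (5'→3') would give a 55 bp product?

5'-TGGTCTACGATAGCAACTTGGA-3'

The forward primer binds at positions 5–11, so a 55 bp product ends at position 5 + 55 − 1 = 59.
The reverse primer anneals to the top strand over positions 38–59, i.e. to TCCAAGTTGCTATCGTAGACCA.
Its sequence written 5'→3' is the reverse complement: TGGTCTACGATAGCAACTTGGA.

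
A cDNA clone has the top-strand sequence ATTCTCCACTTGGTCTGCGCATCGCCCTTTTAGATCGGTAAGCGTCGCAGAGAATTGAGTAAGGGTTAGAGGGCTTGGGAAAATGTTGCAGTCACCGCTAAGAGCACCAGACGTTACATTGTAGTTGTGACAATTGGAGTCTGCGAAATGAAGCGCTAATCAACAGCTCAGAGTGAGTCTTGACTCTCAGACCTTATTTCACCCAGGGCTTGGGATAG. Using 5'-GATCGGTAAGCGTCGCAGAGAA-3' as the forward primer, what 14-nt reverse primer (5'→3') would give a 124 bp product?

The forward primer binds at positions 33–54, so a 124 bp product ends at position 33 + 124 − 1 = 156.
The reverse primer anneals to the top strand over positions 143–156, i.e. to GCGAAATGAAGCGC.
Its sequence written 5'→3' is the reverse complement: GCGCTTCATTTCGC.

5'-GCGCTTCATTTCGC-3'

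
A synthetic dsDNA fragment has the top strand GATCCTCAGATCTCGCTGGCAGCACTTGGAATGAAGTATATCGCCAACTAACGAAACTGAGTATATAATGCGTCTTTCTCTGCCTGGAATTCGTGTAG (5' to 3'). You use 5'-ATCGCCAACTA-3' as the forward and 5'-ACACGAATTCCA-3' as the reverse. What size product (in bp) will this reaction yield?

The forward primer matches the template at positions 40–50.
Reverse complement of the reverse primer: TGGAATTCGTGT. This occurs on the top strand at positions 85–96.
Product length = (reverse-primer end) − (forward-primer start) + 1 = 96 − 40 + 1 = 57 bp.

57 bp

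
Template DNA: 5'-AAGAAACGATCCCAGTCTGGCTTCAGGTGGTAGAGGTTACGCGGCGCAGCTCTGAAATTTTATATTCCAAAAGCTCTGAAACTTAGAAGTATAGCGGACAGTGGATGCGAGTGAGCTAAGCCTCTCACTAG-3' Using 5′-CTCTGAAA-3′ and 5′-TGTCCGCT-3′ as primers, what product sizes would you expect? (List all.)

51 bp, 27 bp

The forward primer CTCTGAAA matches the top strand at positions 50–57, 74–81.
The reverse primer's reverse complement is AGCGGACA, matching at positions 93–100.
Each forward site pairs with the reverse site to give a product ending at position 100: sizes 51, 27 bp.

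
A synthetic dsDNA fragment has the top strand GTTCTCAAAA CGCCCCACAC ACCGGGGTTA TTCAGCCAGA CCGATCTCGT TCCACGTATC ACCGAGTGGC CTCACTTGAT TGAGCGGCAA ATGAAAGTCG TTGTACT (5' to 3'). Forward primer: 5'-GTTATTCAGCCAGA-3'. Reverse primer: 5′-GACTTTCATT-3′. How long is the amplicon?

73 bp

Forward primer GTTATTCAGCCAGA is found on the top strand at positions 27–40.
Reverse complement of the reverse primer: AATGAAAGTC. This occurs on the top strand at positions 90–99.
Amplicon spans positions 27–99: 73 bp.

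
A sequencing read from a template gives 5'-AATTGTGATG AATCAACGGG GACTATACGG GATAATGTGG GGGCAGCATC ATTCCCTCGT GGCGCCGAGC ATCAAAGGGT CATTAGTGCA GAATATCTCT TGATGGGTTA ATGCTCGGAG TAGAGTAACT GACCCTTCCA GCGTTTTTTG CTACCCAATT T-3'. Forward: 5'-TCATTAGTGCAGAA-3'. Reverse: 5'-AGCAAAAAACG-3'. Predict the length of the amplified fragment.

73 bp

Scanning the template, TCATTAGTGCAGAA occurs at positions 80–93; this primer anneals to the bottom strand there with its 3' end pointing downstream.
Taking the reverse complement of AGCAAAAAACG gives CGTTTTTTGCT, found at positions 142–152 on the template; the primer anneals here to the top strand with its 3' end pointing upstream.
The product runs from position 80 to position 152, so its length is 152 − 80 + 1 = 73 bp.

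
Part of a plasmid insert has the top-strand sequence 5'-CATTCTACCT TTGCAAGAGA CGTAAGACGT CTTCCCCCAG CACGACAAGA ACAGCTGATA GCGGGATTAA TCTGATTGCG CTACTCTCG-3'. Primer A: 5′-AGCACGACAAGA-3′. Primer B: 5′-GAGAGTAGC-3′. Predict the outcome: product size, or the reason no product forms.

Primer A (AGCACGACAAGA) matches the top strand at positions 39–50; it acts as a forward primer.
Primer B's reverse complement is GCTACTCTC, matching the top strand at positions 80–88; it acts as a reverse primer.
The 3' ends face each other across positions 39–88, giving a 50 bp product.

Yes — a 50 bp product.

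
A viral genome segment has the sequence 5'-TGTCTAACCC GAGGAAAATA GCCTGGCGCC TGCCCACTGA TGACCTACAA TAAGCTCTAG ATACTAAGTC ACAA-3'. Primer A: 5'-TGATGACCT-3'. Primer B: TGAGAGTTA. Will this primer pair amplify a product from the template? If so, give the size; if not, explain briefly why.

No product — primer B has no binding site in the template.

Primer B (TGAGAGTTA) does not match the top strand, and its reverse complement TAACTCTCA does not match either.
With no annealing site for primer B, no amplification occurs.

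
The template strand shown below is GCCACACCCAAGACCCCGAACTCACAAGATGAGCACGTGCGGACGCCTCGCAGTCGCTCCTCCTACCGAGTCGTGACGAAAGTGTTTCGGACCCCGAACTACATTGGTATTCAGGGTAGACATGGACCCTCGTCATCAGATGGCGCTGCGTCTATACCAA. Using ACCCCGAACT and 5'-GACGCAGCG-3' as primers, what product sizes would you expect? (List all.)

140 bp, 62 bp

The forward primer ACCCCGAACT matches the top strand at positions 13–22, 91–100.
The reverse primer's reverse complement is CGCTGCGTC, matching at positions 144–152.
Each forward site pairs with the reverse site to give a product ending at position 152: sizes 140, 62 bp.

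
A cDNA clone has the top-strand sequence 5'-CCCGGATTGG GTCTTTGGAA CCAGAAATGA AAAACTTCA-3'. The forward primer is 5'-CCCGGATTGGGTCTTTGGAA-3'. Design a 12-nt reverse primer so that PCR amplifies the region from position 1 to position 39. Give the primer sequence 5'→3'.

5'-TGAAGTTTTTCA-3'

The product's 3' end on the top strand is position 39.
The reverse primer anneals to the top strand over positions 28–39, i.e. to TGAAAAACTTCA.
Its sequence written 5'→3' is the reverse complement: TGAAGTTTTTCA.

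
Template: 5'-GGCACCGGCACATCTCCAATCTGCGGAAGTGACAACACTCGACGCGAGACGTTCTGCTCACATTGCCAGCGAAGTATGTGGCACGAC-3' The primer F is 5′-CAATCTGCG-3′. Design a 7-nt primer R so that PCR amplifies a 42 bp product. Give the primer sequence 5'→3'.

The forward primer binds at positions 17–25, so a 42 bp product ends at position 17 + 42 − 1 = 58.
The reverse primer anneals to the top strand over positions 52–58, i.e. to TTCTGCT.
Its sequence written 5'→3' is the reverse complement: AGCAGAA.

5'-AGCAGAA-3'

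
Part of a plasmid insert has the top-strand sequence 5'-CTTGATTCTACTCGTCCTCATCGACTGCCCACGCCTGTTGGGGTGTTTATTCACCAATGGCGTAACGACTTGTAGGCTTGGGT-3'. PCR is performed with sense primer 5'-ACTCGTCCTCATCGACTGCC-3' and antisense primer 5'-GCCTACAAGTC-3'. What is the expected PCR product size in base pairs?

Forward primer ACTCGTCCTCATCGACTGCC is found on the top strand at positions 10–29.
The reverse primer's reverse complement is GACTTGTAGGC, which matches the template at positions 67–77.
Product length = (reverse-primer end) − (forward-primer start) + 1 = 77 − 10 + 1 = 68 bp.

68 bp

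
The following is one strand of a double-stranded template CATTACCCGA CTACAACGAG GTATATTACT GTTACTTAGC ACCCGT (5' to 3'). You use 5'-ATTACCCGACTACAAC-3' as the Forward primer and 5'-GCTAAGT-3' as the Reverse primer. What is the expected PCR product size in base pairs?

The forward primer matches the template at positions 2–17.
Reverse complement of the reverse primer: ACTTAGC. This occurs on the top strand at positions 34–40.
The product runs from position 2 to position 40, so its length is 40 − 2 + 1 = 39 bp.

39 bp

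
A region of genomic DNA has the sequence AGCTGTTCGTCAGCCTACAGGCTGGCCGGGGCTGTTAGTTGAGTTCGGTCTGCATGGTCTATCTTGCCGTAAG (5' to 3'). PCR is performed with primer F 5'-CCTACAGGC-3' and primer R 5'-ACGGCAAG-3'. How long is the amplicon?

57 bp

Forward primer CCTACAGGC is found on the top strand at positions 14–22.
Taking the reverse complement of ACGGCAAG gives CTTGCCGT, found at positions 63–70 on the template; the primer anneals here to the top strand with its 3' end pointing upstream.
Product length = (reverse-primer end) − (forward-primer start) + 1 = 70 − 14 + 1 = 57 bp.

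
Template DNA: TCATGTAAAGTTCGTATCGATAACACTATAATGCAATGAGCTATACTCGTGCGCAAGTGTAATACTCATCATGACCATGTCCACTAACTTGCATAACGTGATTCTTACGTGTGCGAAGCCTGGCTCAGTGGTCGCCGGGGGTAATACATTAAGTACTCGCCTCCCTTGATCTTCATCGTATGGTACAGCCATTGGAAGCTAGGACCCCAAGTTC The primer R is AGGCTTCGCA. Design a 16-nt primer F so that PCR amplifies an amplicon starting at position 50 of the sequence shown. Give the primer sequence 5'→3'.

5'-TGCGCAAGTGTAATAC-3'

The reverse primer's reverse complement TGCGAAGCCT matches the template at positions 112–121; the product starts at position 50.
The forward primer is identical to the top strand over positions 50–65: TGCGCAAGTGTAATAC.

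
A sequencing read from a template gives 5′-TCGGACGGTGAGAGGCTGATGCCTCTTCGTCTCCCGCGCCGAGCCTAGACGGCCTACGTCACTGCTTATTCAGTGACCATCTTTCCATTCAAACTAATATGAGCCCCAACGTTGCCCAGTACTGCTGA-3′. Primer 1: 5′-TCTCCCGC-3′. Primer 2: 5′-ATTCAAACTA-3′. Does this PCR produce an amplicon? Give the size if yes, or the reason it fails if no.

Primer 1 (TCTCCCGC) matches the top strand at positions 30–37 (3' end points downstream).
Primer 2 (ATTCAAACTA) also matches the top strand directly, at positions 87–96 — its reverse complement TAGTTTGAAT is not present.
Both primers anneal to the bottom strand with 3' ends pointing the same way, so neither can prime synthesis back toward the other.

No product — both primers anneal to the same strand and extend in the same direction.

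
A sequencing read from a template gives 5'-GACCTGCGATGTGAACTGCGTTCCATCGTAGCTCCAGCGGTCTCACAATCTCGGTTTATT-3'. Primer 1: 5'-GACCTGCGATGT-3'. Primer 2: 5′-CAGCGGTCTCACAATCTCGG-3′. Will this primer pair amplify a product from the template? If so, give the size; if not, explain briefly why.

Primer 1 (GACCTGCGATGT) matches the top strand at positions 1–12 (3' end points downstream).
Primer 2 (CAGCGGTCTCACAATCTCGG) also matches the top strand directly, at positions 35–54 — its reverse complement CCGAGATTGTGAGACCGCTG is not present.
Both primers anneal to the bottom strand with 3' ends pointing the same way, so neither can prime synthesis back toward the other.

No product — both primers anneal to the same strand and extend in the same direction.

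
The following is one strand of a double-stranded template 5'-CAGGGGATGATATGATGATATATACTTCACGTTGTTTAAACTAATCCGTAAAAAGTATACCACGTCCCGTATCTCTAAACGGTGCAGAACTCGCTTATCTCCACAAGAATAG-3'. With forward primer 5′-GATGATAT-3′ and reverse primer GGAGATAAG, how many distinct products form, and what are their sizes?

The forward primer GATGATAT matches the top strand at positions 6–13, 14–21.
The reverse primer's reverse complement is CTTATCTCC, matching at positions 94–102.
Each forward site pairs with the reverse site to give a product ending at position 102: sizes 97, 89 bp.

Two products: 97 bp, 89 bp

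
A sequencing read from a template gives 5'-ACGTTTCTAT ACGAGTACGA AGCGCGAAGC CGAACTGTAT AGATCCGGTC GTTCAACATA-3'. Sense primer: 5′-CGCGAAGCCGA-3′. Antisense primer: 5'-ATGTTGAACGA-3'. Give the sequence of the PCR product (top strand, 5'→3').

5'-CGCGAAGCCGAACTGTATAGATCCGGTCGTTCAACAT-3'

Scanning the template, CGCGAAGCCGA occurs at positions 23–33; this primer anneals to the bottom strand there with its 3' end pointing downstream.
Taking the reverse complement of ATGTTGAACGA gives TCGTTCAACAT, found at positions 49–59 on the template; the primer anneals here to the top strand with its 3' end pointing upstream.
The product is the template from position 23 through 59 (37 bp).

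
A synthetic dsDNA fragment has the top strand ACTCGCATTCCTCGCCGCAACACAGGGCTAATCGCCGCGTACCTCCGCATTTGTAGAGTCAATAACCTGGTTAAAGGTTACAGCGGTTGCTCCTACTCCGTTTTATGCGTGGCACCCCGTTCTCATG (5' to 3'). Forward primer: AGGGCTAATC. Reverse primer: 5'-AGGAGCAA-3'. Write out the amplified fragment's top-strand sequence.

Forward primer AGGGCTAATC is found on the top strand at positions 24–33.
Reverse complement of the reverse primer: TTGCTCCT. This occurs on the top strand at positions 87–94.
The product is the template from position 24 through 94 (71 bp).

5'-AGGGCTAATCGCCGCGTACCTCCGCATTTGTAGAGTCAATAACCTGGTTAAAGGTTACAGCGGTTGCTCCT-3'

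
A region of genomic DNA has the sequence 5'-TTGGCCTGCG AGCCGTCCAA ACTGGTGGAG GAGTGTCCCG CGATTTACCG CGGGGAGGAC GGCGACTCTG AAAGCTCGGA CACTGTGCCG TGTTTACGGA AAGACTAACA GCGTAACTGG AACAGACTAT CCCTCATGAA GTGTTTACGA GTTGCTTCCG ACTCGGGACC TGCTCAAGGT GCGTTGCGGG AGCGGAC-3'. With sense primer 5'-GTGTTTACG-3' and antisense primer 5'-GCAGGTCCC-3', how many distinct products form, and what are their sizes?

The forward primer GTGTTTACG matches the top strand at positions 90–98, 141–149.
The reverse primer's reverse complement is GGGACCTGC, matching at positions 165–173.
Each forward site pairs with the reverse site to give a product ending at position 173: sizes 84, 33 bp.

Two products: 84 bp, 33 bp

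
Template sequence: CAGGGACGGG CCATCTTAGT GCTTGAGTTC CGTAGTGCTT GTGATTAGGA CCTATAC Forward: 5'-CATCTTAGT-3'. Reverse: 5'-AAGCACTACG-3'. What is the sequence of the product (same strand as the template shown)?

The forward primer matches the template at positions 12–20.
The reverse primer's reverse complement is CGTAGTGCTT, which matches the template at positions 31–40.
The product is the template from position 12 through 40 (29 bp).

5'-CATCTTAGTGCTTGAGTTCCGTAGTGCTT-3'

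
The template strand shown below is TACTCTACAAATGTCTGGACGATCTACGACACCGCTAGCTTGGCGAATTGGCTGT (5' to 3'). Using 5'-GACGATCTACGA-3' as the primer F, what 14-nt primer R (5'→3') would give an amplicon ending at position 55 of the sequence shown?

5'-ACAGCCAATTCGCC-3'

The forward primer binds at positions 18–29; the product's 3' end on the top strand is position 55.
The reverse primer anneals to the top strand over positions 42–55, i.e. to GGCGAATTGGCTGT.
Its sequence written 5'→3' is the reverse complement: ACAGCCAATTCGCC.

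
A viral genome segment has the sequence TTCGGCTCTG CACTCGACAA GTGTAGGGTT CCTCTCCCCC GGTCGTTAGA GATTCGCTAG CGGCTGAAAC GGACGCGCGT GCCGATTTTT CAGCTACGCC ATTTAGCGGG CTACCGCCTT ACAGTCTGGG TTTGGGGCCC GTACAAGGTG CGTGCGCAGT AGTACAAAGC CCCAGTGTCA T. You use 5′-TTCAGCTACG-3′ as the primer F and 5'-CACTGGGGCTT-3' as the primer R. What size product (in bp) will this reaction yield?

89 bp

The forward primer matches the template at positions 89–98.
Reverse complement of the reverse primer: AAGCCCCAGTG. This occurs on the top strand at positions 167–177.
Amplicon spans positions 89–177: 89 bp.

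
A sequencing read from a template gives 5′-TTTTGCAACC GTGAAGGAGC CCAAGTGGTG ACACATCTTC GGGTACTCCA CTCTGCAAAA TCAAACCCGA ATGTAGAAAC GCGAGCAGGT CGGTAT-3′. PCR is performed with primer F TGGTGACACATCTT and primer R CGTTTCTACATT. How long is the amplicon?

The forward primer matches the template at positions 26–39.
The reverse primer's reverse complement is AATGTAGAAACG, which matches the template at positions 70–81.
Product length = (reverse-primer end) − (forward-primer start) + 1 = 81 − 26 + 1 = 56 bp.

56 bp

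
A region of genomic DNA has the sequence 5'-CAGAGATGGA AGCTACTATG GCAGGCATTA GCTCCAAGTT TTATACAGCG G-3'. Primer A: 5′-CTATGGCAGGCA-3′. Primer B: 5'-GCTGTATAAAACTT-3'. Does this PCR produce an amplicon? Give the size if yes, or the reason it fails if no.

Yes — a 34 bp product.

Primer A (CTATGGCAGGCA) matches the top strand at positions 16–27; it acts as a forward primer.
Primer B's reverse complement is AAGTTTTATACAGC, matching the top strand at positions 36–49; it acts as a reverse primer.
The 3' ends face each other across positions 16–49, giving a 34 bp product.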